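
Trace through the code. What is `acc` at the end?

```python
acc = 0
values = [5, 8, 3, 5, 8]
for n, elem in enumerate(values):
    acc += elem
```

Let's trace through this code step by step.

Initialize: acc = 0
Initialize: values = [5, 8, 3, 5, 8]
Entering loop: for n, elem in enumerate(values):

After execution: acc = 29
29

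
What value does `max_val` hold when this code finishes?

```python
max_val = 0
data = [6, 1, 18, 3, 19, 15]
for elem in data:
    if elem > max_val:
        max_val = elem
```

Let's trace through this code step by step.

Initialize: max_val = 0
Initialize: data = [6, 1, 18, 3, 19, 15]
Entering loop: for elem in data:

After execution: max_val = 19
19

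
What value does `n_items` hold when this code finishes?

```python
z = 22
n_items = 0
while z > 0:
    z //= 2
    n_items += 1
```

Let's trace through this code step by step.

Initialize: z = 22
Initialize: n_items = 0
Entering loop: while z > 0:

After execution: n_items = 5
5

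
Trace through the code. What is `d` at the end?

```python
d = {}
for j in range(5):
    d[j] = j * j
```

Let's trace through this code step by step.

Initialize: d = {}
Entering loop: for j in range(5):

After execution: d = {0: 0, 1: 1, 2: 4, 3: 9, 4: 16}
{0: 0, 1: 1, 2: 4, 3: 9, 4: 16}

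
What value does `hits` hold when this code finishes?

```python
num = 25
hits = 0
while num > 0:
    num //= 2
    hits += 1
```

Let's trace through this code step by step.

Initialize: num = 25
Initialize: hits = 0
Entering loop: while num > 0:

After execution: hits = 5
5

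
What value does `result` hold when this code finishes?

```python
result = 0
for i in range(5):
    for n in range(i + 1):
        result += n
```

Let's trace through this code step by step.

Initialize: result = 0
Entering loop: for i in range(5):

After execution: result = 20
20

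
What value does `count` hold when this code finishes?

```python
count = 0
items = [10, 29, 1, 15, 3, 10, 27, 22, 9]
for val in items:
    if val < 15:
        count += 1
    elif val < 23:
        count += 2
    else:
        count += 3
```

Let's trace through this code step by step.

Initialize: count = 0
Initialize: items = [10, 29, 1, 15, 3, 10, 27, 22, 9]
Entering loop: for val in items:

After execution: count = 15
15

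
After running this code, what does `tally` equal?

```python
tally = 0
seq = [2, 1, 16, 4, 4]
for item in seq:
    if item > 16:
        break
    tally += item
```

Let's trace through this code step by step.

Initialize: tally = 0
Initialize: seq = [2, 1, 16, 4, 4]
Entering loop: for item in seq:

After execution: tally = 27
27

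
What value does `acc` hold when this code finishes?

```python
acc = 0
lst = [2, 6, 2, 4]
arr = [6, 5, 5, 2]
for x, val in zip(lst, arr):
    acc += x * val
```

Let's trace through this code step by step.

Initialize: acc = 0
Initialize: lst = [2, 6, 2, 4]
Initialize: arr = [6, 5, 5, 2]
Entering loop: for x, val in zip(lst, arr):

After execution: acc = 60
60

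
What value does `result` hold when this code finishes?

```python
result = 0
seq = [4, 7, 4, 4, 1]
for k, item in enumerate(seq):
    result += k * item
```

Let's trace through this code step by step.

Initialize: result = 0
Initialize: seq = [4, 7, 4, 4, 1]
Entering loop: for k, item in enumerate(seq):

After execution: result = 31
31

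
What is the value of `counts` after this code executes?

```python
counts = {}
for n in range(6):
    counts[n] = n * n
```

Let's trace through this code step by step.

Initialize: counts = {}
Entering loop: for n in range(6):

After execution: counts = {0: 0, 1: 1, 2: 4, 3: 9, 4: 16, 5: 25}
{0: 0, 1: 1, 2: 4, 3: 9, 4: 16, 5: 25}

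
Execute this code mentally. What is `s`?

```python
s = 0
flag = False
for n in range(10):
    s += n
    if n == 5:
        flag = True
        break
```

Let's trace through this code step by step.

Initialize: s = 0
Initialize: flag = False
Entering loop: for n in range(10):

After execution: s = 15
15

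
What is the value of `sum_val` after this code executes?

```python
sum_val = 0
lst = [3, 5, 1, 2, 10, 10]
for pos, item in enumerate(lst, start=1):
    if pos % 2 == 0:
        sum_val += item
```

Let's trace through this code step by step.

Initialize: sum_val = 0
Initialize: lst = [3, 5, 1, 2, 10, 10]
Entering loop: for pos, item in enumerate(lst, start=1):

After execution: sum_val = 17
17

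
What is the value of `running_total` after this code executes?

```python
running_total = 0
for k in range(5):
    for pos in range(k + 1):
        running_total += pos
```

Let's trace through this code step by step.

Initialize: running_total = 0
Entering loop: for k in range(5):

After execution: running_total = 20
20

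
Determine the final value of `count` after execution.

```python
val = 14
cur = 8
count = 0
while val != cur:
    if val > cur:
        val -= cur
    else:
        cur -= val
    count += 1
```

Let's trace through this code step by step.

Initialize: val = 14
Initialize: cur = 8
Initialize: count = 0
Entering loop: while val != cur:

After execution: count = 4
4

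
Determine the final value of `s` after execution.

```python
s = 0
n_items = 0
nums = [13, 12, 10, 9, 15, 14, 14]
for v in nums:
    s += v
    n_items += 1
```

Let's trace through this code step by step.

Initialize: s = 0
Initialize: n_items = 0
Initialize: nums = [13, 12, 10, 9, 15, 14, 14]
Entering loop: for v in nums:

After execution: s = 87
87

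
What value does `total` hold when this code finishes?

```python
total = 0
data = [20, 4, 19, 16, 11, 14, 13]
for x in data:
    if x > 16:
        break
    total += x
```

Let's trace through this code step by step.

Initialize: total = 0
Initialize: data = [20, 4, 19, 16, 11, 14, 13]
Entering loop: for x in data:

After execution: total = 0
0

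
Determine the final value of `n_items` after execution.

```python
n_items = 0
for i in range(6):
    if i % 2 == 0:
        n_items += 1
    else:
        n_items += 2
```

Let's trace through this code step by step.

Initialize: n_items = 0
Entering loop: for i in range(6):

After execution: n_items = 9
9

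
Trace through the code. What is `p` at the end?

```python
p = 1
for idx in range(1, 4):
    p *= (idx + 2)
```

Let's trace through this code step by step.

Initialize: p = 1
Entering loop: for idx in range(1, 4):

After execution: p = 60
60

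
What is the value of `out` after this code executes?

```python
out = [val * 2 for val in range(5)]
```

Let's trace through this code step by step.

Initialize: out = [val * 2 for val in range(5)]

After execution: out = [0, 2, 4, 6, 8]
[0, 2, 4, 6, 8]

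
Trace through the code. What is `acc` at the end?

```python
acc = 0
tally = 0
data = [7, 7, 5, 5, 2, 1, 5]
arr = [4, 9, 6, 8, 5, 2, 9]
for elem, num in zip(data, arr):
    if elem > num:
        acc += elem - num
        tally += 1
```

Let's trace through this code step by step.

Initialize: acc = 0
Initialize: tally = 0
Initialize: data = [7, 7, 5, 5, 2, 1, 5]
Initialize: arr = [4, 9, 6, 8, 5, 2, 9]
Entering loop: for elem, num in zip(data, arr):

After execution: acc = 3
3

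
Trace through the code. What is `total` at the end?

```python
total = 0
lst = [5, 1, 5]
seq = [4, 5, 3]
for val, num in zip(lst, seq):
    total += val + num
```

Let's trace through this code step by step.

Initialize: total = 0
Initialize: lst = [5, 1, 5]
Initialize: seq = [4, 5, 3]
Entering loop: for val, num in zip(lst, seq):

After execution: total = 23
23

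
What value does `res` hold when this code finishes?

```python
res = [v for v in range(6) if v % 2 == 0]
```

Let's trace through this code step by step.

Initialize: res = [v for v in range(6) if v % 2 == 0]

After execution: res = [0, 2, 4]
[0, 2, 4]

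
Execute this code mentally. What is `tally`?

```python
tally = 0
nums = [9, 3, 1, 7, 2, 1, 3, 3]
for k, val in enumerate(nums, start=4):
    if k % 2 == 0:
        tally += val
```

Let's trace through this code step by step.

Initialize: tally = 0
Initialize: nums = [9, 3, 1, 7, 2, 1, 3, 3]
Entering loop: for k, val in enumerate(nums, start=4):

After execution: tally = 15
15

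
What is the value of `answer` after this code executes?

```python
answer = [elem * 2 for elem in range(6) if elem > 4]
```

Let's trace through this code step by step.

Initialize: answer = [elem * 2 for elem in range(6) if elem > 4]

After execution: answer = [10]
[10]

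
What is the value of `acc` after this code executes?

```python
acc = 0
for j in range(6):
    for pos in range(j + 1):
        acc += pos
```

Let's trace through this code step by step.

Initialize: acc = 0
Entering loop: for j in range(6):

After execution: acc = 35
35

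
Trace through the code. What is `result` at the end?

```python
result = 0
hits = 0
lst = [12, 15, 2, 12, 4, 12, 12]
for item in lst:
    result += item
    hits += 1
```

Let's trace through this code step by step.

Initialize: result = 0
Initialize: hits = 0
Initialize: lst = [12, 15, 2, 12, 4, 12, 12]
Entering loop: for item in lst:

After execution: result = 69
69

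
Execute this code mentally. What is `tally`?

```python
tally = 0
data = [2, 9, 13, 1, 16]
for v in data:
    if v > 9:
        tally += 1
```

Let's trace through this code step by step.

Initialize: tally = 0
Initialize: data = [2, 9, 13, 1, 16]
Entering loop: for v in data:

After execution: tally = 2
2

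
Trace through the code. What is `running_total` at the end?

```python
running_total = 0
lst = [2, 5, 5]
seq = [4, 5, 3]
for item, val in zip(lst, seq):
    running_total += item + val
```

Let's trace through this code step by step.

Initialize: running_total = 0
Initialize: lst = [2, 5, 5]
Initialize: seq = [4, 5, 3]
Entering loop: for item, val in zip(lst, seq):

After execution: running_total = 24
24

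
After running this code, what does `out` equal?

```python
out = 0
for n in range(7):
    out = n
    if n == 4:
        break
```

Let's trace through this code step by step.

Initialize: out = 0
Entering loop: for n in range(7):

After execution: out = 4
4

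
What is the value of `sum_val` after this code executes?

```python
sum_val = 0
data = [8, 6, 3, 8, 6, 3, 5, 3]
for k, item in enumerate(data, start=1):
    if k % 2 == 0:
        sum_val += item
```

Let's trace through this code step by step.

Initialize: sum_val = 0
Initialize: data = [8, 6, 3, 8, 6, 3, 5, 3]
Entering loop: for k, item in enumerate(data, start=1):

After execution: sum_val = 20
20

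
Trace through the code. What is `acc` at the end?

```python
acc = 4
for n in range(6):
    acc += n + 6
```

Let's trace through this code step by step.

Initialize: acc = 4
Entering loop: for n in range(6):

After execution: acc = 55
55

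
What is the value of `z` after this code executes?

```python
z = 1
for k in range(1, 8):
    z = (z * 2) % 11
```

Let's trace through this code step by step.

Initialize: z = 1
Entering loop: for k in range(1, 8):

After execution: z = 7
7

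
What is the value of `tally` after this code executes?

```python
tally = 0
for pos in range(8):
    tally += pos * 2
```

Let's trace through this code step by step.

Initialize: tally = 0
Entering loop: for pos in range(8):

After execution: tally = 56
56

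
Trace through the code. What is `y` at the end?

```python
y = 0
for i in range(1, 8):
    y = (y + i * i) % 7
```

Let's trace through this code step by step.

Initialize: y = 0
Entering loop: for i in range(1, 8):

After execution: y = 0
0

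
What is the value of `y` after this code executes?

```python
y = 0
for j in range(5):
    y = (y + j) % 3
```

Let's trace through this code step by step.

Initialize: y = 0
Entering loop: for j in range(5):

After execution: y = 1
1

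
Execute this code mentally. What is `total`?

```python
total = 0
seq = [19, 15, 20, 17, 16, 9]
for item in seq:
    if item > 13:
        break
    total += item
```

Let's trace through this code step by step.

Initialize: total = 0
Initialize: seq = [19, 15, 20, 17, 16, 9]
Entering loop: for item in seq:

After execution: total = 0
0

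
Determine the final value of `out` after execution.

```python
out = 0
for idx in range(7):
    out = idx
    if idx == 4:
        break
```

Let's trace through this code step by step.

Initialize: out = 0
Entering loop: for idx in range(7):

After execution: out = 4
4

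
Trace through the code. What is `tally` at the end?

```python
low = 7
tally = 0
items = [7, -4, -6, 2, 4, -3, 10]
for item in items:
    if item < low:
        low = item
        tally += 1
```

Let's trace through this code step by step.

Initialize: low = 7
Initialize: tally = 0
Initialize: items = [7, -4, -6, 2, 4, -3, 10]
Entering loop: for item in items:

After execution: tally = 2
2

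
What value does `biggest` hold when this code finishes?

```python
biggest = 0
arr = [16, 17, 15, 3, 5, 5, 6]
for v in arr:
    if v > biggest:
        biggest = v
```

Let's trace through this code step by step.

Initialize: biggest = 0
Initialize: arr = [16, 17, 15, 3, 5, 5, 6]
Entering loop: for v in arr:

After execution: biggest = 17
17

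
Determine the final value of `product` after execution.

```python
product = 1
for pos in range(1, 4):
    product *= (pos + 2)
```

Let's trace through this code step by step.

Initialize: product = 1
Entering loop: for pos in range(1, 4):

After execution: product = 60
60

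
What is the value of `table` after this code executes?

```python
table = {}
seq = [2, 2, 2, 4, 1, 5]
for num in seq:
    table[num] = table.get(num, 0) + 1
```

Let's trace through this code step by step.

Initialize: table = {}
Initialize: seq = [2, 2, 2, 4, 1, 5]
Entering loop: for num in seq:

After execution: table = {2: 3, 4: 1, 1: 1, 5: 1}
{2: 3, 4: 1, 1: 1, 5: 1}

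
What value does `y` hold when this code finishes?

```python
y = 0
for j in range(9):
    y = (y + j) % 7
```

Let's trace through this code step by step.

Initialize: y = 0
Entering loop: for j in range(9):

After execution: y = 1
1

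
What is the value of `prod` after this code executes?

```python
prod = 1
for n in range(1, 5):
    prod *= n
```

Let's trace through this code step by step.

Initialize: prod = 1
Entering loop: for n in range(1, 5):

After execution: prod = 24
24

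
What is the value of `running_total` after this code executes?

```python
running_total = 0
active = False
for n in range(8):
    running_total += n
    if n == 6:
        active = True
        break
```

Let's trace through this code step by step.

Initialize: running_total = 0
Initialize: active = False
Entering loop: for n in range(8):

After execution: running_total = 21
21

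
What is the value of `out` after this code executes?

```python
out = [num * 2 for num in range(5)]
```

Let's trace through this code step by step.

Initialize: out = [num * 2 for num in range(5)]

After execution: out = [0, 2, 4, 6, 8]
[0, 2, 4, 6, 8]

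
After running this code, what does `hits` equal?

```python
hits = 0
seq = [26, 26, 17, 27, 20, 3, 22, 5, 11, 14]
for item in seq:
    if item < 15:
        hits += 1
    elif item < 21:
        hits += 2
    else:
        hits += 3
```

Let's trace through this code step by step.

Initialize: hits = 0
Initialize: seq = [26, 26, 17, 27, 20, 3, 22, 5, 11, 14]
Entering loop: for item in seq:

After execution: hits = 20
20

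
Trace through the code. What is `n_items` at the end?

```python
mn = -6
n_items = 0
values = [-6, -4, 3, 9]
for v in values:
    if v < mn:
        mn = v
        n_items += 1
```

Let's trace through this code step by step.

Initialize: mn = -6
Initialize: n_items = 0
Initialize: values = [-6, -4, 3, 9]
Entering loop: for v in values:

After execution: n_items = 0
0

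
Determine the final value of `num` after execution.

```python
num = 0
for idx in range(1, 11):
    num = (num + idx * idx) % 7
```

Let's trace through this code step by step.

Initialize: num = 0
Entering loop: for idx in range(1, 11):

After execution: num = 0
0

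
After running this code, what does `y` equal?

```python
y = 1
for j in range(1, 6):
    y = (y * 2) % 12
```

Let's trace through this code step by step.

Initialize: y = 1
Entering loop: for j in range(1, 6):

After execution: y = 8
8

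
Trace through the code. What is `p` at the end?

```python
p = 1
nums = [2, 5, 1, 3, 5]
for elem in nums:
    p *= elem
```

Let's trace through this code step by step.

Initialize: p = 1
Initialize: nums = [2, 5, 1, 3, 5]
Entering loop: for elem in nums:

After execution: p = 150
150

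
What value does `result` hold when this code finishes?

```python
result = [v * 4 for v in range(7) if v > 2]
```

Let's trace through this code step by step.

Initialize: result = [v * 4 for v in range(7) if v > 2]

After execution: result = [12, 16, 20, 24]
[12, 16, 20, 24]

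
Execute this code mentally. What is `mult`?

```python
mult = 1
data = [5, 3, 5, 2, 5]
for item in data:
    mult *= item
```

Let's trace through this code step by step.

Initialize: mult = 1
Initialize: data = [5, 3, 5, 2, 5]
Entering loop: for item in data:

After execution: mult = 750
750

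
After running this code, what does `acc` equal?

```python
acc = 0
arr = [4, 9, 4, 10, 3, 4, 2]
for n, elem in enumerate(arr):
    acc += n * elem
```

Let's trace through this code step by step.

Initialize: acc = 0
Initialize: arr = [4, 9, 4, 10, 3, 4, 2]
Entering loop: for n, elem in enumerate(arr):

After execution: acc = 91
91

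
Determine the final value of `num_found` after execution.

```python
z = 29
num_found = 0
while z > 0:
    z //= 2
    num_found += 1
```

Let's trace through this code step by step.

Initialize: z = 29
Initialize: num_found = 0
Entering loop: while z > 0:

After execution: num_found = 5
5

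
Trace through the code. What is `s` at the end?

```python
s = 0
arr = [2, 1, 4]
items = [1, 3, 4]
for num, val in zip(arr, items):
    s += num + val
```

Let's trace through this code step by step.

Initialize: s = 0
Initialize: arr = [2, 1, 4]
Initialize: items = [1, 3, 4]
Entering loop: for num, val in zip(arr, items):

After execution: s = 15
15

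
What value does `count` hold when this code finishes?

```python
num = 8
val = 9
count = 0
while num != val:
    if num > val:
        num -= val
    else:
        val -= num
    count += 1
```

Let's trace through this code step by step.

Initialize: num = 8
Initialize: val = 9
Initialize: count = 0
Entering loop: while num != val:

After execution: count = 8
8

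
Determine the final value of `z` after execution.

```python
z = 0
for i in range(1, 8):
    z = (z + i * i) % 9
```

Let's trace through this code step by step.

Initialize: z = 0
Entering loop: for i in range(1, 8):

After execution: z = 5
5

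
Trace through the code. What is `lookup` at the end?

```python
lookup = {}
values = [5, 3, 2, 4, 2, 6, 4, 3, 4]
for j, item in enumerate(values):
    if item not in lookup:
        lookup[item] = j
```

Let's trace through this code step by step.

Initialize: lookup = {}
Initialize: values = [5, 3, 2, 4, 2, 6, 4, 3, 4]
Entering loop: for j, item in enumerate(values):

After execution: lookup = {5: 0, 3: 1, 2: 2, 4: 3, 6: 5}
{5: 0, 3: 1, 2: 2, 4: 3, 6: 5}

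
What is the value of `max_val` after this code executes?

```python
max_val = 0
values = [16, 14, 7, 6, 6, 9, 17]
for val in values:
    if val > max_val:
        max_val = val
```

Let's trace through this code step by step.

Initialize: max_val = 0
Initialize: values = [16, 14, 7, 6, 6, 9, 17]
Entering loop: for val in values:

After execution: max_val = 17
17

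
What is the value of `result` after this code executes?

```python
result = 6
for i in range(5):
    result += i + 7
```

Let's trace through this code step by step.

Initialize: result = 6
Entering loop: for i in range(5):

After execution: result = 51
51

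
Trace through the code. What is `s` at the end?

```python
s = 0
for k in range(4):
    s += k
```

Let's trace through this code step by step.

Initialize: s = 0
Entering loop: for k in range(4):

After execution: s = 6
6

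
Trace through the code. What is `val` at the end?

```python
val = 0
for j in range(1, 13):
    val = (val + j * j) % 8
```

Let's trace through this code step by step.

Initialize: val = 0
Entering loop: for j in range(1, 13):

After execution: val = 2
2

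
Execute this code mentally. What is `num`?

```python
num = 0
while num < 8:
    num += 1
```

Let's trace through this code step by step.

Initialize: num = 0
Entering loop: while num < 8:

After execution: num = 8
8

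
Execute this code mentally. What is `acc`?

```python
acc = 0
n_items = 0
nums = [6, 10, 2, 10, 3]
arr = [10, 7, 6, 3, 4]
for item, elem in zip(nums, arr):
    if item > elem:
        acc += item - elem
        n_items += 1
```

Let's trace through this code step by step.

Initialize: acc = 0
Initialize: n_items = 0
Initialize: nums = [6, 10, 2, 10, 3]
Initialize: arr = [10, 7, 6, 3, 4]
Entering loop: for item, elem in zip(nums, arr):

After execution: acc = 10
10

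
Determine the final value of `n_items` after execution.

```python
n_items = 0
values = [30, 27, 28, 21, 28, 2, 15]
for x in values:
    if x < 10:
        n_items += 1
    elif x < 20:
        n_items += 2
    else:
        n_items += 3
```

Let's trace through this code step by step.

Initialize: n_items = 0
Initialize: values = [30, 27, 28, 21, 28, 2, 15]
Entering loop: for x in values:

After execution: n_items = 18
18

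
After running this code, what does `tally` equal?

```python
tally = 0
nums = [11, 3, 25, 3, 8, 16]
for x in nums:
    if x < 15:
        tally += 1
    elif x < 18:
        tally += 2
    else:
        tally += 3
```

Let's trace through this code step by step.

Initialize: tally = 0
Initialize: nums = [11, 3, 25, 3, 8, 16]
Entering loop: for x in nums:

After execution: tally = 9
9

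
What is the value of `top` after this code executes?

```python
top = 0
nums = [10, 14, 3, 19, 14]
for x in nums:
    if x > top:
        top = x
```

Let's trace through this code step by step.

Initialize: top = 0
Initialize: nums = [10, 14, 3, 19, 14]
Entering loop: for x in nums:

After execution: top = 19
19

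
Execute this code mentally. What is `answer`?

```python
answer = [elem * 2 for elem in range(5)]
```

Let's trace through this code step by step.

Initialize: answer = [elem * 2 for elem in range(5)]

After execution: answer = [0, 2, 4, 6, 8]
[0, 2, 4, 6, 8]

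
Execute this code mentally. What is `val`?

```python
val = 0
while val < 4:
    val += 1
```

Let's trace through this code step by step.

Initialize: val = 0
Entering loop: while val < 4:

After execution: val = 4
4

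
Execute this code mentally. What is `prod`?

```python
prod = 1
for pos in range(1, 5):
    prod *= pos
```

Let's trace through this code step by step.

Initialize: prod = 1
Entering loop: for pos in range(1, 5):

After execution: prod = 24
24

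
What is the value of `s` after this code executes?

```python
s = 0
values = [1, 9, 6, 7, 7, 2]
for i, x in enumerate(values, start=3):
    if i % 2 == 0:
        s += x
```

Let's trace through this code step by step.

Initialize: s = 0
Initialize: values = [1, 9, 6, 7, 7, 2]
Entering loop: for i, x in enumerate(values, start=3):

After execution: s = 18
18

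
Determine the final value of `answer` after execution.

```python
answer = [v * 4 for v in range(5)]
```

Let's trace through this code step by step.

Initialize: answer = [v * 4 for v in range(5)]

After execution: answer = [0, 4, 8, 12, 16]
[0, 4, 8, 12, 16]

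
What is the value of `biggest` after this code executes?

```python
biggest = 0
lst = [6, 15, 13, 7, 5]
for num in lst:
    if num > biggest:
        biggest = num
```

Let's trace through this code step by step.

Initialize: biggest = 0
Initialize: lst = [6, 15, 13, 7, 5]
Entering loop: for num in lst:

After execution: biggest = 15
15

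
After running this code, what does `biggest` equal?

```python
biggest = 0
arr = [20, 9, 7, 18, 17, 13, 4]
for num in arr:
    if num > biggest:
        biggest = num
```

Let's trace through this code step by step.

Initialize: biggest = 0
Initialize: arr = [20, 9, 7, 18, 17, 13, 4]
Entering loop: for num in arr:

After execution: biggest = 20
20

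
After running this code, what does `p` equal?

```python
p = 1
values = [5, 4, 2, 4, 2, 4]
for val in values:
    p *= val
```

Let's trace through this code step by step.

Initialize: p = 1
Initialize: values = [5, 4, 2, 4, 2, 4]
Entering loop: for val in values:

After execution: p = 1280
1280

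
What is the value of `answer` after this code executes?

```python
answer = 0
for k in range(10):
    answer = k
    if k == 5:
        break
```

Let's trace through this code step by step.

Initialize: answer = 0
Entering loop: for k in range(10):

After execution: answer = 5
5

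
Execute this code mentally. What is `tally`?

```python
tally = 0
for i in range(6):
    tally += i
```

Let's trace through this code step by step.

Initialize: tally = 0
Entering loop: for i in range(6):

After execution: tally = 15
15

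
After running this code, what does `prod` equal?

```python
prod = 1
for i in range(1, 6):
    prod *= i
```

Let's trace through this code step by step.

Initialize: prod = 1
Entering loop: for i in range(1, 6):

After execution: prod = 120
120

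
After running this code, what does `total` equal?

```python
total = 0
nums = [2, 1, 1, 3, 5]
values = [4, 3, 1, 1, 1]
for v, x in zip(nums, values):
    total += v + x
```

Let's trace through this code step by step.

Initialize: total = 0
Initialize: nums = [2, 1, 1, 3, 5]
Initialize: values = [4, 3, 1, 1, 1]
Entering loop: for v, x in zip(nums, values):

After execution: total = 22
22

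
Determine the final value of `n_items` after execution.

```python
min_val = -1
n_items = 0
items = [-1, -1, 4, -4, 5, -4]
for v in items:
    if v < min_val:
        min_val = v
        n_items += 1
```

Let's trace through this code step by step.

Initialize: min_val = -1
Initialize: n_items = 0
Initialize: items = [-1, -1, 4, -4, 5, -4]
Entering loop: for v in items:

After execution: n_items = 1
1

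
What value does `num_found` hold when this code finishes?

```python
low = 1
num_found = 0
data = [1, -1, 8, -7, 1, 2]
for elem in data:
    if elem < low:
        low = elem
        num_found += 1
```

Let's trace through this code step by step.

Initialize: low = 1
Initialize: num_found = 0
Initialize: data = [1, -1, 8, -7, 1, 2]
Entering loop: for elem in data:

After execution: num_found = 2
2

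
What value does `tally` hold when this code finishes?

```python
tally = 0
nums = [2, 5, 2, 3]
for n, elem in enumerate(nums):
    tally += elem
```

Let's trace through this code step by step.

Initialize: tally = 0
Initialize: nums = [2, 5, 2, 3]
Entering loop: for n, elem in enumerate(nums):

After execution: tally = 12
12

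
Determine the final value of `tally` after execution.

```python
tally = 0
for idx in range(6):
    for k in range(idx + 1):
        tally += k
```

Let's trace through this code step by step.

Initialize: tally = 0
Entering loop: for idx in range(6):

After execution: tally = 35
35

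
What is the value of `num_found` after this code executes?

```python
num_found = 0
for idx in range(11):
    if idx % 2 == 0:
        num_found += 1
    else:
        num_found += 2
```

Let's trace through this code step by step.

Initialize: num_found = 0
Entering loop: for idx in range(11):

After execution: num_found = 16
16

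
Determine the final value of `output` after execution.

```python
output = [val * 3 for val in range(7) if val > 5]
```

Let's trace through this code step by step.

Initialize: output = [val * 3 for val in range(7) if val > 5]

After execution: output = [18]
[18]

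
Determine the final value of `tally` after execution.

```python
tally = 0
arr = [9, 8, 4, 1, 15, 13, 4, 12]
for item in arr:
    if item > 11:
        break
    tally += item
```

Let's trace through this code step by step.

Initialize: tally = 0
Initialize: arr = [9, 8, 4, 1, 15, 13, 4, 12]
Entering loop: for item in arr:

After execution: tally = 22
22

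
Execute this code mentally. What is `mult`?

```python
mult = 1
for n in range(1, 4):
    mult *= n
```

Let's trace through this code step by step.

Initialize: mult = 1
Entering loop: for n in range(1, 4):

After execution: mult = 6
6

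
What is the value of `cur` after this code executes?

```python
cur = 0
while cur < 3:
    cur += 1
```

Let's trace through this code step by step.

Initialize: cur = 0
Entering loop: while cur < 3:

After execution: cur = 3
3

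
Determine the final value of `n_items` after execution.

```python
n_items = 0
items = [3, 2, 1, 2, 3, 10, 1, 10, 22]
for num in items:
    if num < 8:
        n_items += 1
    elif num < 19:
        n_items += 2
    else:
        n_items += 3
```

Let's trace through this code step by step.

Initialize: n_items = 0
Initialize: items = [3, 2, 1, 2, 3, 10, 1, 10, 22]
Entering loop: for num in items:

After execution: n_items = 13
13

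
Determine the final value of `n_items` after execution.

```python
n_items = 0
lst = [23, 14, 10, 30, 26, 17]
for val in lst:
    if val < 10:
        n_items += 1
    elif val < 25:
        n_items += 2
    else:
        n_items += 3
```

Let's trace through this code step by step.

Initialize: n_items = 0
Initialize: lst = [23, 14, 10, 30, 26, 17]
Entering loop: for val in lst:

After execution: n_items = 14
14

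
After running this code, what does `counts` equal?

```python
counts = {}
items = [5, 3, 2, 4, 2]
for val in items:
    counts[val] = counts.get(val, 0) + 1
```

Let's trace through this code step by step.

Initialize: counts = {}
Initialize: items = [5, 3, 2, 4, 2]
Entering loop: for val in items:

After execution: counts = {5: 1, 3: 1, 2: 2, 4: 1}
{5: 1, 3: 1, 2: 2, 4: 1}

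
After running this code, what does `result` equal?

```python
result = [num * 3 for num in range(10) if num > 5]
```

Let's trace through this code step by step.

Initialize: result = [num * 3 for num in range(10) if num > 5]

After execution: result = [18, 21, 24, 27]
[18, 21, 24, 27]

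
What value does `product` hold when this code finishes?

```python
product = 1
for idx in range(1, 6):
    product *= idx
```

Let's trace through this code step by step.

Initialize: product = 1
Entering loop: for idx in range(1, 6):

After execution: product = 120
120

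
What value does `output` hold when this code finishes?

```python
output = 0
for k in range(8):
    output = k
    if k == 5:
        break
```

Let's trace through this code step by step.

Initialize: output = 0
Entering loop: for k in range(8):

After execution: output = 5
5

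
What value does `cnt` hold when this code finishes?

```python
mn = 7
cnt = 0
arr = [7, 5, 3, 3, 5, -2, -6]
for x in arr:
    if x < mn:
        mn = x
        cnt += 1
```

Let's trace through this code step by step.

Initialize: mn = 7
Initialize: cnt = 0
Initialize: arr = [7, 5, 3, 3, 5, -2, -6]
Entering loop: for x in arr:

After execution: cnt = 4
4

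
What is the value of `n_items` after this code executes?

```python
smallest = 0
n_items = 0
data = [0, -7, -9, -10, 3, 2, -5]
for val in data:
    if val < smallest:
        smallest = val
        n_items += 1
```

Let's trace through this code step by step.

Initialize: smallest = 0
Initialize: n_items = 0
Initialize: data = [0, -7, -9, -10, 3, 2, -5]
Entering loop: for val in data:

After execution: n_items = 3
3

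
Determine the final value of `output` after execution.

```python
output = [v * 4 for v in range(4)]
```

Let's trace through this code step by step.

Initialize: output = [v * 4 for v in range(4)]

After execution: output = [0, 4, 8, 12]
[0, 4, 8, 12]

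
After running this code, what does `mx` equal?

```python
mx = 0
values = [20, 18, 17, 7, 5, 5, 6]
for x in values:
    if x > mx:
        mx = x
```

Let's trace through this code step by step.

Initialize: mx = 0
Initialize: values = [20, 18, 17, 7, 5, 5, 6]
Entering loop: for x in values:

After execution: mx = 20
20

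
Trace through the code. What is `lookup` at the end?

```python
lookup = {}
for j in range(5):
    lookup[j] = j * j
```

Let's trace through this code step by step.

Initialize: lookup = {}
Entering loop: for j in range(5):

After execution: lookup = {0: 0, 1: 1, 2: 4, 3: 9, 4: 16}
{0: 0, 1: 1, 2: 4, 3: 9, 4: 16}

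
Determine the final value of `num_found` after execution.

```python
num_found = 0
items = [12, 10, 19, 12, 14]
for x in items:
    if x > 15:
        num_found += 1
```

Let's trace through this code step by step.

Initialize: num_found = 0
Initialize: items = [12, 10, 19, 12, 14]
Entering loop: for x in items:

After execution: num_found = 1
1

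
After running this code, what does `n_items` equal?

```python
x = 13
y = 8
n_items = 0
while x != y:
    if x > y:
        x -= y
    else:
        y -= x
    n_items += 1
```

Let's trace through this code step by step.

Initialize: x = 13
Initialize: y = 8
Initialize: n_items = 0
Entering loop: while x != y:

After execution: n_items = 5
5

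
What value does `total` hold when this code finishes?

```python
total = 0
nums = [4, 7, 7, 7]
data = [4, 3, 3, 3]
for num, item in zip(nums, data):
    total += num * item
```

Let's trace through this code step by step.

Initialize: total = 0
Initialize: nums = [4, 7, 7, 7]
Initialize: data = [4, 3, 3, 3]
Entering loop: for num, item in zip(nums, data):

After execution: total = 79
79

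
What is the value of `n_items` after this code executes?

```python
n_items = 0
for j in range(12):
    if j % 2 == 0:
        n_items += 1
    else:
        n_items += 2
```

Let's trace through this code step by step.

Initialize: n_items = 0
Entering loop: for j in range(12):

After execution: n_items = 18
18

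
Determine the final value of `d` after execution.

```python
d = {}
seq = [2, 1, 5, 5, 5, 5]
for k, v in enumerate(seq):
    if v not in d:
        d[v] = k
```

Let's trace through this code step by step.

Initialize: d = {}
Initialize: seq = [2, 1, 5, 5, 5, 5]
Entering loop: for k, v in enumerate(seq):

After execution: d = {2: 0, 1: 1, 5: 2}
{2: 0, 1: 1, 5: 2}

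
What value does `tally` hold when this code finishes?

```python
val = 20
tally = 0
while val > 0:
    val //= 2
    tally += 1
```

Let's trace through this code step by step.

Initialize: val = 20
Initialize: tally = 0
Entering loop: while val > 0:

After execution: tally = 5
5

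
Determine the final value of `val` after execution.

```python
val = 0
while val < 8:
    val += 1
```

Let's trace through this code step by step.

Initialize: val = 0
Entering loop: while val < 8:

After execution: val = 8
8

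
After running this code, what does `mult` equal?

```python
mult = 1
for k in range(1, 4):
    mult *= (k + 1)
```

Let's trace through this code step by step.

Initialize: mult = 1
Entering loop: for k in range(1, 4):

After execution: mult = 24
24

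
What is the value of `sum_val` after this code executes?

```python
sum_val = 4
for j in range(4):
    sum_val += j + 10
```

Let's trace through this code step by step.

Initialize: sum_val = 4
Entering loop: for j in range(4):

After execution: sum_val = 50
50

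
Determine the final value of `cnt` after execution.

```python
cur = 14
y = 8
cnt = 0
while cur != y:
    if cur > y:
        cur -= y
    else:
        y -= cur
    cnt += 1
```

Let's trace through this code step by step.

Initialize: cur = 14
Initialize: y = 8
Initialize: cnt = 0
Entering loop: while cur != y:

After execution: cnt = 4
4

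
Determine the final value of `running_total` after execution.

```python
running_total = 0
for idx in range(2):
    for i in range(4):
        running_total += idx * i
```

Let's trace through this code step by step.

Initialize: running_total = 0
Entering loop: for idx in range(2):

After execution: running_total = 6
6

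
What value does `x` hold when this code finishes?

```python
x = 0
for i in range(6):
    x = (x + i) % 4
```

Let's trace through this code step by step.

Initialize: x = 0
Entering loop: for i in range(6):

After execution: x = 3
3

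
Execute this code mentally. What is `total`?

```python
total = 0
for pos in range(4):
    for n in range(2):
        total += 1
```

Let's trace through this code step by step.

Initialize: total = 0
Entering loop: for pos in range(4):

After execution: total = 8
8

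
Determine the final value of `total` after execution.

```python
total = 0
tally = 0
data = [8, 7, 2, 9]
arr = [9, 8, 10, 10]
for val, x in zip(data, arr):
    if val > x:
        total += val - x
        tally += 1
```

Let's trace through this code step by step.

Initialize: total = 0
Initialize: tally = 0
Initialize: data = [8, 7, 2, 9]
Initialize: arr = [9, 8, 10, 10]
Entering loop: for val, x in zip(data, arr):

After execution: total = 0
0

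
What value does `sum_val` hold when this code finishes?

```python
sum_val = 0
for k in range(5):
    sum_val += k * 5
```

Let's trace through this code step by step.

Initialize: sum_val = 0
Entering loop: for k in range(5):

After execution: sum_val = 50
50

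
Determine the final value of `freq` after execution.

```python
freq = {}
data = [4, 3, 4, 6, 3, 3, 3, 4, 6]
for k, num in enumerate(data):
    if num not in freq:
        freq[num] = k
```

Let's trace through this code step by step.

Initialize: freq = {}
Initialize: data = [4, 3, 4, 6, 3, 3, 3, 4, 6]
Entering loop: for k, num in enumerate(data):

After execution: freq = {4: 0, 3: 1, 6: 3}
{4: 0, 3: 1, 6: 3}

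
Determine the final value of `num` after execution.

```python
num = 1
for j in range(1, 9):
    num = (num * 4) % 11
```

Let's trace through this code step by step.

Initialize: num = 1
Entering loop: for j in range(1, 9):

After execution: num = 9
9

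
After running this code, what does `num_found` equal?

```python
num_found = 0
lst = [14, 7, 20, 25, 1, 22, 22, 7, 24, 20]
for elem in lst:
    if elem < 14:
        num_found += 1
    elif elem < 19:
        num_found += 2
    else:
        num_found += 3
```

Let's trace through this code step by step.

Initialize: num_found = 0
Initialize: lst = [14, 7, 20, 25, 1, 22, 22, 7, 24, 20]
Entering loop: for elem in lst:

After execution: num_found = 23
23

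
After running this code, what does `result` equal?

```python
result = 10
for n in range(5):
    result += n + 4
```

Let's trace through this code step by step.

Initialize: result = 10
Entering loop: for n in range(5):

After execution: result = 40
40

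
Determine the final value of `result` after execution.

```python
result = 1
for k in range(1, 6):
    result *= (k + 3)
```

Let's trace through this code step by step.

Initialize: result = 1
Entering loop: for k in range(1, 6):

After execution: result = 6720
6720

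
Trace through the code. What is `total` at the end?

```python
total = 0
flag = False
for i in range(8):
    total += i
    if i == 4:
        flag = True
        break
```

Let's trace through this code step by step.

Initialize: total = 0
Initialize: flag = False
Entering loop: for i in range(8):

After execution: total = 10
10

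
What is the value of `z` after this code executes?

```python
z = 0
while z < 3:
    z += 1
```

Let's trace through this code step by step.

Initialize: z = 0
Entering loop: while z < 3:

After execution: z = 3
3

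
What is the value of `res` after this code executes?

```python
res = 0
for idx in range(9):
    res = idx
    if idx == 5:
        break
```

Let's trace through this code step by step.

Initialize: res = 0
Entering loop: for idx in range(9):

After execution: res = 5
5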